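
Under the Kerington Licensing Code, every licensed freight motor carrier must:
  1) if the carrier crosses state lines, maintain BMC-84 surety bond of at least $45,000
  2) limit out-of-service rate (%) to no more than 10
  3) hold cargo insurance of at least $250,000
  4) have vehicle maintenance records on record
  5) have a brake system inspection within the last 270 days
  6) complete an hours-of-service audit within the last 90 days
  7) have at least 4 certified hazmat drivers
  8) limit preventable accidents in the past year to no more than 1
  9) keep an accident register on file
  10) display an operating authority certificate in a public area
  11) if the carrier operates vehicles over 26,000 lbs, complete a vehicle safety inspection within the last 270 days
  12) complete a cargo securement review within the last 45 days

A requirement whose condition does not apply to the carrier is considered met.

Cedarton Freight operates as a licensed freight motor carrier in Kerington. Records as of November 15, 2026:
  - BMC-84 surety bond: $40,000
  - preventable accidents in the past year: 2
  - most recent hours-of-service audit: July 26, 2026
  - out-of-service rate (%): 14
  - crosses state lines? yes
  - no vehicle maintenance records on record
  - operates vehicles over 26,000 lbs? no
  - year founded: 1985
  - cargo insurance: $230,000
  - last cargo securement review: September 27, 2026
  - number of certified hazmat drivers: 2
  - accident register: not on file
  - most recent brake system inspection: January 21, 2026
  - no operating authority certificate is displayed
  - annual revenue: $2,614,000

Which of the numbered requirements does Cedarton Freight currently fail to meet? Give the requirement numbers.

1. condition 'crosses state lines' holds; BMC-84 surety bond $40,000 < $45,000 → not met
2. out-of-service rate (%) 14 > 10 → not met
3. cargo insurance $230,000 < $250,000 → not met
4. vehicle maintenance records absent → not met
5. brake system inspection 298 days ago vs limit 270 → not met
6. hours-of-service audit 112 days ago vs limit 90 → not met
7. certified hazmat drivers 2 < 4 → not met
8. preventable accidents in the past year 2 > 1 → not met
9. accident register absent → not met
10. operating authority certificate absent → not met
11. condition 'operates vehicles over 26,000 lbs' does not hold → requirement n/a → met
12. cargo securement review 49 days ago vs limit 45 → not met
Not met: 1, 2, 3, 4, 5, 6, 7, 8, 9, 10, 12

1, 2, 3, 4, 5, 6, 7, 8, 9, 10, 12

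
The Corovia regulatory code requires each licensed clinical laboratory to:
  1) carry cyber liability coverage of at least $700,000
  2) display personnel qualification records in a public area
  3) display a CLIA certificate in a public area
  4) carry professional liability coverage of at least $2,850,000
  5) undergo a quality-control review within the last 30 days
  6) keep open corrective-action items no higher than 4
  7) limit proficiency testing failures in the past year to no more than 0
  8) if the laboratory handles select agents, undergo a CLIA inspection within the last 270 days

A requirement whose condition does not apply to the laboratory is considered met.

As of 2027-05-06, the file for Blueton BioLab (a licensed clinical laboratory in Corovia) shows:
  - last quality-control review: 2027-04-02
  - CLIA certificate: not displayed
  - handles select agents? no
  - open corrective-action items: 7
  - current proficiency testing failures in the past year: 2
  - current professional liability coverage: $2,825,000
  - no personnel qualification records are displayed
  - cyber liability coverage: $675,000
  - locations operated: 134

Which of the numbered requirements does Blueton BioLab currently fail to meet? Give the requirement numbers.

1. cyber liability coverage $675,000 < $700,000 → not met
2. personnel qualification records absent → not met
3. CLIA certificate absent → not met
4. professional liability coverage $2,825,000 < $2,850,000 → not met
5. quality-control review 34 days ago vs limit 30 → not met
6. open corrective-action items 7 > 4 → not met
7. proficiency testing failures in the past year 2 > 0 → not met
8. condition 'handles select agents' does not hold → requirement n/a → met
Not met: 1, 2, 3, 4, 5, 6, 7

1, 2, 3, 4, 5, 6, 7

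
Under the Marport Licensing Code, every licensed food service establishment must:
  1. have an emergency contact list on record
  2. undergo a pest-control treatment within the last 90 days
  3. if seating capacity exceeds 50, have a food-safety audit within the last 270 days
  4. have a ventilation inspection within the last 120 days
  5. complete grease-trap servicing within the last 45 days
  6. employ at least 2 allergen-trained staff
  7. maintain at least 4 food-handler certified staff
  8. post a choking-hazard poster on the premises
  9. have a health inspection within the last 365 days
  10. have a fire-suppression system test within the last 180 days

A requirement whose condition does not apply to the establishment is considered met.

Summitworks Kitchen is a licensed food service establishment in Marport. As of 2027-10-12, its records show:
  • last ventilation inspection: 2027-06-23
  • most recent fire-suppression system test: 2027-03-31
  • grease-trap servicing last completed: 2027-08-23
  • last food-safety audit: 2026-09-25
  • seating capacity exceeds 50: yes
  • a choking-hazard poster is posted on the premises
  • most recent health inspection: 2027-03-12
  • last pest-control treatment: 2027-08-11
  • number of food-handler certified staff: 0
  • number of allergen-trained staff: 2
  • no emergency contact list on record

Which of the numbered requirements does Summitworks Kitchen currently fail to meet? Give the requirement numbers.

1, 3, 5, 7, 10

1. emergency contact list absent → not met
2. pest-control treatment 62 days ago vs limit 90 → met
3. condition 'seating capacity exceeds 50' holds; food-safety audit 382 days ago vs limit 270 → not met
4. ventilation inspection 111 days ago vs limit 120 → met
5. grease-trap servicing 50 days ago vs limit 45 → not met
6. allergen-trained staff 2 ≥ 2 → met
7. food-handler certified staff 0 < 4 → not met
8. choking-hazard poster present → met
9. health inspection 214 days ago vs limit 365 → met
10. fire-suppression system test 195 days ago vs limit 180 → not met
Not met: 1, 3, 5, 7, 10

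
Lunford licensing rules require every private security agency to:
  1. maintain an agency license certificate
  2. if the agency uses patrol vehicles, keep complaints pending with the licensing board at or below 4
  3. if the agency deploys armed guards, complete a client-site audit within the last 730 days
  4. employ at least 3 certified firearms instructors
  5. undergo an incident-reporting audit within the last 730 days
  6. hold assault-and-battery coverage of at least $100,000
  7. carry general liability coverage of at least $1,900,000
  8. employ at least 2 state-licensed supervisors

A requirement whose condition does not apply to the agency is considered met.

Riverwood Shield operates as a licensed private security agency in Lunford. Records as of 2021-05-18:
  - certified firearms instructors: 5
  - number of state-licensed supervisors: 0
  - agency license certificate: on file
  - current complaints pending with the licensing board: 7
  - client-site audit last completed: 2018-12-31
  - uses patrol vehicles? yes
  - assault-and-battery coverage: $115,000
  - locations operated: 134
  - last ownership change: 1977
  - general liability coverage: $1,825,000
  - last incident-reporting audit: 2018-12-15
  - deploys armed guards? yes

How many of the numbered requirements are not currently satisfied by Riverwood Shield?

1. agency license certificate present → met
2. condition 'uses patrol vehicles' holds; complaints pending with the licensing board 7 > 4 → not met
3. condition 'deploys armed guards' holds; client-site audit 869 days ago vs limit 730 → not met
4. certified firearms instructors 5 ≥ 3 → met
5. incident-reporting audit 885 days ago vs limit 730 → not met
6. assault-and-battery coverage $115,000 ≥ $100,000 → met
7. general liability coverage $1,825,000 < $1,900,000 → not met
8. state-licensed supervisors 0 < 2 → not met
Not met: 5 of 8

5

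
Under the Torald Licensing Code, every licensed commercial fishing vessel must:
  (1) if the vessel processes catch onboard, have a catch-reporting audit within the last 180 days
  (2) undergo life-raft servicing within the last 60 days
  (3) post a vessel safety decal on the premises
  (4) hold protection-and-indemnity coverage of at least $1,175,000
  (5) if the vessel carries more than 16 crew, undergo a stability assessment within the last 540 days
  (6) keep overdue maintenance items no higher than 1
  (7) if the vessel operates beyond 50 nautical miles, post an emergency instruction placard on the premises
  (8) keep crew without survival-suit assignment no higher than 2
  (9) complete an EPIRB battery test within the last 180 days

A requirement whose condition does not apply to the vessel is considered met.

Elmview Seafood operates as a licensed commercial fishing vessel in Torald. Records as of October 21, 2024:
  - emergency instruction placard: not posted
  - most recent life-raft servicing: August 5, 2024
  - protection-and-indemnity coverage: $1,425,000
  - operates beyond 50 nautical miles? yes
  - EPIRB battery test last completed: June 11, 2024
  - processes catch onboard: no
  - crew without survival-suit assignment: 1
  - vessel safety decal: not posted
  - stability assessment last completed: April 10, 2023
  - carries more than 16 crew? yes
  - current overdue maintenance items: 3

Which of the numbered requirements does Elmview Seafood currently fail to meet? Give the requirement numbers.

1. condition 'processes catch onboard' does not hold → requirement n/a → met
2. life-raft servicing 77 days ago vs limit 60 → not met
3. vessel safety decal absent → not met
4. protection-and-indemnity coverage $1,425,000 ≥ $1,175,000 → met
5. condition 'carries more than 16 crew' holds; stability assessment 560 days ago vs limit 540 → not met
6. overdue maintenance items 3 > 1 → not met
7. condition 'operates beyond 50 nautical miles' holds; emergency instruction placard absent → not met
8. crew without survival-suit assignment 1 ≤ 2 → met
9. EPIRB battery test 132 days ago vs limit 180 → met
Not met: 2, 3, 5, 6, 7

2, 3, 5, 6, 7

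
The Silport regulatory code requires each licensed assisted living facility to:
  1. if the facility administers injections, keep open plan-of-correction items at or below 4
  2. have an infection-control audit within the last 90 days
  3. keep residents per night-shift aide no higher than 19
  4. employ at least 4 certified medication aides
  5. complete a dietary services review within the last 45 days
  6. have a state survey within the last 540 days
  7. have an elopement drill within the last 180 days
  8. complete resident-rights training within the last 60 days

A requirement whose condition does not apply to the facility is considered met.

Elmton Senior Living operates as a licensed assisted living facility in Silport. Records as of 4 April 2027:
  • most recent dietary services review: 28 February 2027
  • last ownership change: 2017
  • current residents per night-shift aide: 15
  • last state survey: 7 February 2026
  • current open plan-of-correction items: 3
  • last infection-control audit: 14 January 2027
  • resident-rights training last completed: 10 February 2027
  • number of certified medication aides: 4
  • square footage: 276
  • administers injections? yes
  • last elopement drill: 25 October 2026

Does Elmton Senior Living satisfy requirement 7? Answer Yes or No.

Yes

7. elopement drill 161 days ago vs limit 180 → met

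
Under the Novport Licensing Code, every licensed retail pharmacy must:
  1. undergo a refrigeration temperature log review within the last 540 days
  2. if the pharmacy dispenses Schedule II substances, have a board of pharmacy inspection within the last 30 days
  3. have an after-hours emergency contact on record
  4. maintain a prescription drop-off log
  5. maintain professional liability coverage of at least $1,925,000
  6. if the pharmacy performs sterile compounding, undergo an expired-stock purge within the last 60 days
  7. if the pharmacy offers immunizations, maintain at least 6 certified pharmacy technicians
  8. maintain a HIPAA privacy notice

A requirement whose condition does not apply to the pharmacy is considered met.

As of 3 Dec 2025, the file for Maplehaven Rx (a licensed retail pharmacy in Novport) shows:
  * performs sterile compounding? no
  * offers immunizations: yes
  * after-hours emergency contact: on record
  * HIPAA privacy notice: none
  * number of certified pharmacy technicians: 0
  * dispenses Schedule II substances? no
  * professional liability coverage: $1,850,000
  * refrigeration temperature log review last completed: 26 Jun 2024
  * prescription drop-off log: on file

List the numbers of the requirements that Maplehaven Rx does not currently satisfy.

5, 7, 8

1. refrigeration temperature log review 525 days ago vs limit 540 → met
2. condition 'dispenses Schedule II substances' does not hold → requirement n/a → met
3. after-hours emergency contact present → met
4. prescription drop-off log present → met
5. professional liability coverage $1,850,000 < $1,925,000 → not met
6. condition 'performs sterile compounding' does not hold → requirement n/a → met
7. condition 'offers immunizations' holds; certified pharmacy technicians 0 < 6 → not met
8. HIPAA privacy notice absent → not met
Not met: 5, 7, 8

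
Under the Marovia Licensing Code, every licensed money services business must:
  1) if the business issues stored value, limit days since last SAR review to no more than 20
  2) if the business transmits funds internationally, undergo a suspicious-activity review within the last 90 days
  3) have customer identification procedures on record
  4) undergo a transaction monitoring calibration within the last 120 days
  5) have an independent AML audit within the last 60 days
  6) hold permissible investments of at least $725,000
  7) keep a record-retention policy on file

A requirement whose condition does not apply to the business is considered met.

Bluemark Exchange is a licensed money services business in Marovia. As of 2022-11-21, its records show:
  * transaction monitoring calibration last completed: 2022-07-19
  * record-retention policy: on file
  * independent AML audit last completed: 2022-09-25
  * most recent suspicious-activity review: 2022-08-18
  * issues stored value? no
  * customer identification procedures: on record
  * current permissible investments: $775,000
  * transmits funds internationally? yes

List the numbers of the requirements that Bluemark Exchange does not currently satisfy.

2, 4

1. condition 'issues stored value' does not hold → requirement n/a → met
2. condition 'transmits funds internationally' holds; suspicious-activity review 95 days ago vs limit 90 → not met
3. customer identification procedures present → met
4. transaction monitoring calibration 125 days ago vs limit 120 → not met
5. independent AML audit 57 days ago vs limit 60 → met
6. permissible investments $775,000 ≥ $725,000 → met
7. record-retention policy present → met
Not met: 2, 4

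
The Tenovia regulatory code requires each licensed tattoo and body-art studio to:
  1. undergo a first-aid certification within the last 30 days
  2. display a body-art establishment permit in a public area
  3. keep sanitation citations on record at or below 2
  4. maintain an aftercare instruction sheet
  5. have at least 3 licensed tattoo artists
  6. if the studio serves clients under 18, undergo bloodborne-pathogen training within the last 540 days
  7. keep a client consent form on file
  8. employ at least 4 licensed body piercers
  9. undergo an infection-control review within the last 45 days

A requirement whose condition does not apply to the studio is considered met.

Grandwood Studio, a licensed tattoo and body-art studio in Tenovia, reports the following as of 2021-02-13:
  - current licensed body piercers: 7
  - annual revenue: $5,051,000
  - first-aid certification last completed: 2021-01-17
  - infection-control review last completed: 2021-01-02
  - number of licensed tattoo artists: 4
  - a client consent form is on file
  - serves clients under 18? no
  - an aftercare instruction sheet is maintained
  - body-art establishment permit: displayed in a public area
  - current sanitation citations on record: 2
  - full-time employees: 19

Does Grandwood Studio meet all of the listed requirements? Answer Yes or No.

Yes

1. first-aid certification 27 days ago vs limit 30 → met
2. body-art establishment permit present → met
3. sanitation citations on record 2 ≤ 2 → met
4. aftercare instruction sheet present → met
5. licensed tattoo artists 4 ≥ 3 → met
6. condition 'serves clients under 18' does not hold → requirement n/a → met
7. client consent form present → met
8. licensed body piercers 7 ≥ 4 → met
9. infection-control review 42 days ago vs limit 45 → met
All met.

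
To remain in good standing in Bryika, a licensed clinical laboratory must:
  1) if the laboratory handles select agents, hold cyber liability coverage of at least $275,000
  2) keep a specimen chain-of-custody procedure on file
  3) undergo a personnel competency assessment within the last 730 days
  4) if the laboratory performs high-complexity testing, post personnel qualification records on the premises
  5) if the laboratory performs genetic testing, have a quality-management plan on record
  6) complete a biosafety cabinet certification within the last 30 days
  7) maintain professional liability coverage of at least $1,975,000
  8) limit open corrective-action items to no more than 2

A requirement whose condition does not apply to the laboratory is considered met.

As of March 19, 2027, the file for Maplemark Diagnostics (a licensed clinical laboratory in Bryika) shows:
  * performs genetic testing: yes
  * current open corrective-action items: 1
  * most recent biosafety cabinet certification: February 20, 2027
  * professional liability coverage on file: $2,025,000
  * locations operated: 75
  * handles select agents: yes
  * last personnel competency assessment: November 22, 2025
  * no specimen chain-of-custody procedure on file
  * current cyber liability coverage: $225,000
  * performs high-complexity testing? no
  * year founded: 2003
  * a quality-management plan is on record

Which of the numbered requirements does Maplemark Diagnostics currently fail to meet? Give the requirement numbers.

1, 2

1. condition 'handles select agents' holds; cyber liability coverage $225,000 < $275,000 → not met
2. specimen chain-of-custody procedure absent → not met
3. personnel competency assessment 482 days ago vs limit 730 → met
4. condition 'performs high-complexity testing' does not hold → requirement n/a → met
5. condition 'performs genetic testing' holds; quality-management plan present → met
6. biosafety cabinet certification 27 days ago vs limit 30 → met
7. professional liability coverage $2,025,000 ≥ $1,975,000 → met
8. open corrective-action items 1 ≤ 2 → met
Not met: 1, 2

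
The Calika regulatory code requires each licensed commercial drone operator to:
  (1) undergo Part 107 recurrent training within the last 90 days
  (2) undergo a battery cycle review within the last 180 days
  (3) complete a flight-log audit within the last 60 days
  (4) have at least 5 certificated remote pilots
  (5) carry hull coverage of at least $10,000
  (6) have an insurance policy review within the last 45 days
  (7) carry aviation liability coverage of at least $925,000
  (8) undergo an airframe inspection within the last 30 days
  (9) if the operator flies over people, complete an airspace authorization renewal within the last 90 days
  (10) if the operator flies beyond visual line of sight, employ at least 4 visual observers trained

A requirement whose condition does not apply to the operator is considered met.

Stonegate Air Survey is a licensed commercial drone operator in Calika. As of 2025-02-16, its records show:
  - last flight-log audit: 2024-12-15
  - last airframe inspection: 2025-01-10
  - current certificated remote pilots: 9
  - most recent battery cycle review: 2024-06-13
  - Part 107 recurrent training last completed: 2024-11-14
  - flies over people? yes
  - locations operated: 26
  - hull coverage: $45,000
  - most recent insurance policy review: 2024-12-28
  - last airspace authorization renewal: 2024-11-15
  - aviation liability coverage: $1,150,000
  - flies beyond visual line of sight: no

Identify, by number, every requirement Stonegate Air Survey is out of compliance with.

1. Part 107 recurrent training 94 days ago vs limit 90 → not met
2. battery cycle review 248 days ago vs limit 180 → not met
3. flight-log audit 63 days ago vs limit 60 → not met
4. certificated remote pilots 9 ≥ 5 → met
5. hull coverage $45,000 ≥ $10,000 → met
6. insurance policy review 50 days ago vs limit 45 → not met
7. aviation liability coverage $1,150,000 ≥ $925,000 → met
8. airframe inspection 37 days ago vs limit 30 → not met
9. condition 'flies over people' holds; airspace authorization renewal 93 days ago vs limit 90 → not met
10. condition 'flies beyond visual line of sight' does not hold → requirement n/a → met
Not met: 1, 2, 3, 6, 8, 9

1, 2, 3, 6, 8, 9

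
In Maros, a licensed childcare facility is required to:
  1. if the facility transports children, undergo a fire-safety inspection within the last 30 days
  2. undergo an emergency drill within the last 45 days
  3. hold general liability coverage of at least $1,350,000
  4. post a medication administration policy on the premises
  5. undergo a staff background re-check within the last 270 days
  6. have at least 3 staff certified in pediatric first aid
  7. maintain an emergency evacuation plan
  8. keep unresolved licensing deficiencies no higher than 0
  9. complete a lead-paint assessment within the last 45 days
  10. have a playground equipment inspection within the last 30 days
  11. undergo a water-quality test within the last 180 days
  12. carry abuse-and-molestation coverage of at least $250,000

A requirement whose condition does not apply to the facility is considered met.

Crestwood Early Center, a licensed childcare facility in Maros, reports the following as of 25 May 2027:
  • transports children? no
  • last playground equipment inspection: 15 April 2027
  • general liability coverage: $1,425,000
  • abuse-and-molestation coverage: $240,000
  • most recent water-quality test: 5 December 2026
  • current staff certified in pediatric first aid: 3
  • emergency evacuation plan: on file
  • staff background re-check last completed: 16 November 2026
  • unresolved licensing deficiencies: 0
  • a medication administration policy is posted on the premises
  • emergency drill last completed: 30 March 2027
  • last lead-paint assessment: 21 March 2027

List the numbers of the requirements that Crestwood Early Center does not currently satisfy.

1. condition 'transports children' does not hold → requirement n/a → met
2. emergency drill 56 days ago vs limit 45 → not met
3. general liability coverage $1,425,000 ≥ $1,350,000 → met
4. medication administration policy present → met
5. staff background re-check 190 days ago vs limit 270 → met
6. staff certified in pediatric first aid 3 ≥ 3 → met
7. emergency evacuation plan present → met
8. unresolved licensing deficiencies 0 ≤ 0 → met
9. lead-paint assessment 65 days ago vs limit 45 → not met
10. playground equipment inspection 40 days ago vs limit 30 → not met
11. water-quality test 171 days ago vs limit 180 → met
12. abuse-and-molestation coverage $240,000 < $250,000 → not met
Not met: 2, 9, 10, 12

2, 9, 10, 12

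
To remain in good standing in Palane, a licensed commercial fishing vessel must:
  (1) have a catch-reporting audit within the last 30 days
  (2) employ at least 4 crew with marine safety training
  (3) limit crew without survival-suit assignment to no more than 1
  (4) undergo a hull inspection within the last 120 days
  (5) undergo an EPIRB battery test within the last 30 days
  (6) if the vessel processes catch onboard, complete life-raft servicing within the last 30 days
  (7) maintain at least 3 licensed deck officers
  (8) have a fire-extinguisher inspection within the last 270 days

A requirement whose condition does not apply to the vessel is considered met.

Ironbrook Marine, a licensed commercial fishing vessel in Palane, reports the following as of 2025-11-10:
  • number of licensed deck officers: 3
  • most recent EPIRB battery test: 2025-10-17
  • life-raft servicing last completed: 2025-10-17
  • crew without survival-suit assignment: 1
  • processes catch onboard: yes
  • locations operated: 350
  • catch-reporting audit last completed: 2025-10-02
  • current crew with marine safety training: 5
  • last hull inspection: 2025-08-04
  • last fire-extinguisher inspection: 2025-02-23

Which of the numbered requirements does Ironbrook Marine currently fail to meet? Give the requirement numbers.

1. catch-reporting audit 39 days ago vs limit 30 → not met
2. crew with marine safety training 5 ≥ 4 → met
3. crew without survival-suit assignment 1 ≤ 1 → met
4. hull inspection 98 days ago vs limit 120 → met
5. EPIRB battery test 24 days ago vs limit 30 → met
6. condition 'processes catch onboard' holds; life-raft servicing 24 days ago vs limit 30 → met
7. licensed deck officers 3 ≥ 3 → met
8. fire-extinguisher inspection 260 days ago vs limit 270 → met
Not met: 1

1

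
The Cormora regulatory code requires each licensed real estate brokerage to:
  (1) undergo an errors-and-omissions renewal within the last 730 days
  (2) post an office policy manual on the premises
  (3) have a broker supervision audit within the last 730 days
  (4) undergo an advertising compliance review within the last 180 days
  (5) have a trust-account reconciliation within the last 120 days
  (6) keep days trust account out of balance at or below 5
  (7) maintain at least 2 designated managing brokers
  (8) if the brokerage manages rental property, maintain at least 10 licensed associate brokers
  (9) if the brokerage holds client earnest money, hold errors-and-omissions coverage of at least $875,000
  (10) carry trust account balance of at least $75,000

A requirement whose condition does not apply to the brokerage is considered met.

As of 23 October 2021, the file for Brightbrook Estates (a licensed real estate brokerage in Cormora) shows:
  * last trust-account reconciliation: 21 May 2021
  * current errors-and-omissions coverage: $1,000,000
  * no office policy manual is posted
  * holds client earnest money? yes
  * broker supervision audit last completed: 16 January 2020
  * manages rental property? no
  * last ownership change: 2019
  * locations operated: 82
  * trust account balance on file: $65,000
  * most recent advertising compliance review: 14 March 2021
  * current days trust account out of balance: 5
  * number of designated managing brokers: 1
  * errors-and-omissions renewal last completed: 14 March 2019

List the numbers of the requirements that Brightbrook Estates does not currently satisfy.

1, 2, 4, 5, 7, 10

1. errors-and-omissions renewal 954 days ago vs limit 730 → not met
2. office policy manual absent → not met
3. broker supervision audit 646 days ago vs limit 730 → met
4. advertising compliance review 223 days ago vs limit 180 → not met
5. trust-account reconciliation 155 days ago vs limit 120 → not met
6. days trust account out of balance 5 ≤ 5 → met
7. designated managing brokers 1 < 2 → not met
8. condition 'manages rental property' does not hold → requirement n/a → met
9. condition 'holds client earnest money' holds; errors-and-omissions coverage $1,000,000 ≥ $875,000 → met
10. trust account balance $65,000 < $75,000 → not met
Not met: 1, 2, 4, 5, 7, 10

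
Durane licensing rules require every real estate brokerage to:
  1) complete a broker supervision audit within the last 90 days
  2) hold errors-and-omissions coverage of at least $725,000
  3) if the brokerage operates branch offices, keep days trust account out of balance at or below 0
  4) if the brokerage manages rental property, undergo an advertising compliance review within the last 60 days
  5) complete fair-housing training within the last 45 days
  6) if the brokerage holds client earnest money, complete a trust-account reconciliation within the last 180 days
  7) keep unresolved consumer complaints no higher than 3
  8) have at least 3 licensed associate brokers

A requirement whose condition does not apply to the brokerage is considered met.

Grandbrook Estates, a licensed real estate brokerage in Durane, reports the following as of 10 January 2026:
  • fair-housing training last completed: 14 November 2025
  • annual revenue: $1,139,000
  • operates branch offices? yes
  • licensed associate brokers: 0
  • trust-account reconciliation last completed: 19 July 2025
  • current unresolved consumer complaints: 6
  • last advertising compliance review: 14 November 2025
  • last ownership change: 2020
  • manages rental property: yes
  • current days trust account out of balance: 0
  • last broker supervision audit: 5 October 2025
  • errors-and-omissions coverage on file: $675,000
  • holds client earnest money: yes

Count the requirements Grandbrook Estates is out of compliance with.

1. broker supervision audit 97 days ago vs limit 90 → not met
2. errors-and-omissions coverage $675,000 < $725,000 → not met
3. condition 'operates branch offices' holds; days trust account out of balance 0 ≤ 0 → met
4. condition 'manages rental property' holds; advertising compliance review 57 days ago vs limit 60 → met
5. fair-housing training 57 days ago vs limit 45 → not met
6. condition 'holds client earnest money' holds; trust-account reconciliation 175 days ago vs limit 180 → met
7. unresolved consumer complaints 6 > 3 → not met
8. licensed associate brokers 0 < 3 → not met
Not met: 5 of 8

5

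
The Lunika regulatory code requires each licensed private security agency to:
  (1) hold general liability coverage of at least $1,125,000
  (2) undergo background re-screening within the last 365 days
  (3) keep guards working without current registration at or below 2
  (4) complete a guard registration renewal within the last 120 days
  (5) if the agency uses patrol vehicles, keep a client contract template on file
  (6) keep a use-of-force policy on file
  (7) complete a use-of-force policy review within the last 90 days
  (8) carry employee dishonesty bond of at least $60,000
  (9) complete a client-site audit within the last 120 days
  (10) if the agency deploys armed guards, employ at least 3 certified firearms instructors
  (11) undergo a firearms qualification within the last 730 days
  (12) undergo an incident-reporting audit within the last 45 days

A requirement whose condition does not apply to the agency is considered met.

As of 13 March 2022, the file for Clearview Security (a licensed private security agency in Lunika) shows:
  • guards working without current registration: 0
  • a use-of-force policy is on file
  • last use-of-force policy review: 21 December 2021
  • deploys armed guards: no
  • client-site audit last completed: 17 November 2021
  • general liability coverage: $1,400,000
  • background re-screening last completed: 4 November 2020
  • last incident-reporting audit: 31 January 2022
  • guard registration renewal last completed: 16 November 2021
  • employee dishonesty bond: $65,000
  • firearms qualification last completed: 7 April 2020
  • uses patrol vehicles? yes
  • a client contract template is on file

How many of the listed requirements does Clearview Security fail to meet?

1. general liability coverage $1,400,000 ≥ $1,125,000 → met
2. background re-screening 494 days ago vs limit 365 → not met
3. guards working without current registration 0 ≤ 2 → met
4. guard registration renewal 117 days ago vs limit 120 → met
5. condition 'uses patrol vehicles' holds; client contract template present → met
6. use-of-force policy present → met
7. use-of-force policy review 82 days ago vs limit 90 → met
8. employee dishonesty bond $65,000 ≥ $60,000 → met
9. client-site audit 116 days ago vs limit 120 → met
10. condition 'deploys armed guards' does not hold → requirement n/a → met
11. firearms qualification 705 days ago vs limit 730 → met
12. incident-reporting audit 41 days ago vs limit 45 → met
Not met: 1 of 12

1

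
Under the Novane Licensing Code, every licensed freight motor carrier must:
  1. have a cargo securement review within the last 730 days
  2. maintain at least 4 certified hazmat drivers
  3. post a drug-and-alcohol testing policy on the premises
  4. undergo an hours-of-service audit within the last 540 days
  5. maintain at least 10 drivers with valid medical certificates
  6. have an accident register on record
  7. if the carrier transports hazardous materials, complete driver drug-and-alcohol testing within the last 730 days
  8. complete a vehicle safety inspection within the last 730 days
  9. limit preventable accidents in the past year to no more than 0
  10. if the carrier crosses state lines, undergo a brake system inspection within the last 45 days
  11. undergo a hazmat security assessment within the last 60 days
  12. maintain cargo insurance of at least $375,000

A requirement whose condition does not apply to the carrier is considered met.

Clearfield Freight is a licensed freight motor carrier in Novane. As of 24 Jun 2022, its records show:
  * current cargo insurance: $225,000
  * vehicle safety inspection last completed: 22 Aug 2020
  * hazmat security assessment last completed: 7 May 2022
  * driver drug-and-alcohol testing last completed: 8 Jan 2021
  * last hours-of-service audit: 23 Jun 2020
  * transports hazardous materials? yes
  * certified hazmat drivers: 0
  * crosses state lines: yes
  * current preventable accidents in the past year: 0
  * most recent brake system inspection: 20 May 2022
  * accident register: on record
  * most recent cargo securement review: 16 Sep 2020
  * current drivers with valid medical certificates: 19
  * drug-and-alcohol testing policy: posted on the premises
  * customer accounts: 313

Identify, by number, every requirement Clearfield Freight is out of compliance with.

2, 4, 12

1. cargo securement review 646 days ago vs limit 730 → met
2. certified hazmat drivers 0 < 4 → not met
3. drug-and-alcohol testing policy present → met
4. hours-of-service audit 731 days ago vs limit 540 → not met
5. drivers with valid medical certificates 19 ≥ 10 → met
6. accident register present → met
7. condition 'transports hazardous materials' holds; driver drug-and-alcohol testing 532 days ago vs limit 730 → met
8. vehicle safety inspection 671 days ago vs limit 730 → met
9. preventable accidents in the past year 0 ≤ 0 → met
10. condition 'crosses state lines' holds; brake system inspection 35 days ago vs limit 45 → met
11. hazmat security assessment 48 days ago vs limit 60 → met
12. cargo insurance $225,000 < $375,000 → not met
Not met: 2, 4, 12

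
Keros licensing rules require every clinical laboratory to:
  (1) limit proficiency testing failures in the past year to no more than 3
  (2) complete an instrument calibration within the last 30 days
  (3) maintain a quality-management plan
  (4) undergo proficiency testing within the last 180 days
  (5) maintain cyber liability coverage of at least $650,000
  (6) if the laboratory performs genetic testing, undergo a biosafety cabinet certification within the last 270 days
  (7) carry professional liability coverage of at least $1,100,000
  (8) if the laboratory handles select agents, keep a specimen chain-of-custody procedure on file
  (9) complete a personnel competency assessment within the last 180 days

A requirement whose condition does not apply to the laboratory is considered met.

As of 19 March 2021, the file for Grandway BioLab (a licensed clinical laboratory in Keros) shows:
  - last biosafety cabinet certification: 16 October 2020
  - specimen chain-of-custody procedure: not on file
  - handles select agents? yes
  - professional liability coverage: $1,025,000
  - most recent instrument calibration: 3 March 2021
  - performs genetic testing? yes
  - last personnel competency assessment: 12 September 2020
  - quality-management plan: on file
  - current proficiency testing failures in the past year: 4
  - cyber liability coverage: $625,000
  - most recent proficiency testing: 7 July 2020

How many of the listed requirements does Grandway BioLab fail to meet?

1. proficiency testing failures in the past year 4 > 3 → not met
2. instrument calibration 16 days ago vs limit 30 → met
3. quality-management plan present → met
4. proficiency testing 255 days ago vs limit 180 → not met
5. cyber liability coverage $625,000 < $650,000 → not met
6. condition 'performs genetic testing' holds; biosafety cabinet certification 154 days ago vs limit 270 → met
7. professional liability coverage $1,025,000 < $1,100,000 → not met
8. condition 'handles select agents' holds; specimen chain-of-custody procedure absent → not met
9. personnel competency assessment 188 days ago vs limit 180 → not met
Not met: 6 of 9

6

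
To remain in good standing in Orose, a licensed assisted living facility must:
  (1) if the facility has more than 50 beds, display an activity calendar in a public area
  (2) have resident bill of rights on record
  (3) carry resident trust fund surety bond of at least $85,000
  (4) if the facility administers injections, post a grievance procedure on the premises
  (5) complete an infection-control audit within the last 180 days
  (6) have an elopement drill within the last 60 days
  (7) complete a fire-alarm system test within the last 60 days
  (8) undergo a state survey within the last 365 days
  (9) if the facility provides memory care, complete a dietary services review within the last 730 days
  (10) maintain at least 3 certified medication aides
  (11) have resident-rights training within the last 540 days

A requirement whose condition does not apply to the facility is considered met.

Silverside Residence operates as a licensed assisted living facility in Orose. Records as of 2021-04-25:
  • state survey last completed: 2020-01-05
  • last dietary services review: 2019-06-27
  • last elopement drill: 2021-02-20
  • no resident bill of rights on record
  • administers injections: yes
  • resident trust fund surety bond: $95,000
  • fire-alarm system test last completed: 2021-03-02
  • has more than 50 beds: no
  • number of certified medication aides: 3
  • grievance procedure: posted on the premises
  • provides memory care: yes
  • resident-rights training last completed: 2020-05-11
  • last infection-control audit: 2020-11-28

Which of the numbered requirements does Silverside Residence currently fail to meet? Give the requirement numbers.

1. condition 'has more than 50 beds' does not hold → requirement n/a → met
2. resident bill of rights absent → not met
3. resident trust fund surety bond $95,000 ≥ $85,000 → met
4. condition 'administers injections' holds; grievance procedure present → met
5. infection-control audit 148 days ago vs limit 180 → met
6. elopement drill 64 days ago vs limit 60 → not met
7. fire-alarm system test 54 days ago vs limit 60 → met
8. state survey 476 days ago vs limit 365 → not met
9. condition 'provides memory care' holds; dietary services review 668 days ago vs limit 730 → met
10. certified medication aides 3 ≥ 3 → met
11. resident-rights training 349 days ago vs limit 540 → met
Not met: 2, 6, 8

2, 6, 8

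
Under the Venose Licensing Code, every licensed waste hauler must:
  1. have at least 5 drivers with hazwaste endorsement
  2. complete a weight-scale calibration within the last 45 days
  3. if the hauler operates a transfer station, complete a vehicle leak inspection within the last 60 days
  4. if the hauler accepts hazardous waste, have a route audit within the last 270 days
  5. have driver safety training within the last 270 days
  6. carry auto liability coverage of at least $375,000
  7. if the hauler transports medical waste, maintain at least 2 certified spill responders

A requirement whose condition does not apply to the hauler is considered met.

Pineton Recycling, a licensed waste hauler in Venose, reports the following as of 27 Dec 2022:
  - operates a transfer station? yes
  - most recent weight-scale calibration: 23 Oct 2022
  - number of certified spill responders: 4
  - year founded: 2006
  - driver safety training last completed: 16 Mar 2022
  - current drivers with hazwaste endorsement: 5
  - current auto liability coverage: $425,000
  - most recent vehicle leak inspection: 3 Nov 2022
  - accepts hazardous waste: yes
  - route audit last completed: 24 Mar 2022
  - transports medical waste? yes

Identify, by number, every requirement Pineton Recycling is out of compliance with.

1. drivers with hazwaste endorsement 5 ≥ 5 → met
2. weight-scale calibration 65 days ago vs limit 45 → not met
3. condition 'operates a transfer station' holds; vehicle leak inspection 54 days ago vs limit 60 → met
4. condition 'accepts hazardous waste' holds; route audit 278 days ago vs limit 270 → not met
5. driver safety training 286 days ago vs limit 270 → not met
6. auto liability coverage $425,000 ≥ $375,000 → met
7. condition 'transports medical waste' holds; certified spill responders 4 ≥ 2 → met
Not met: 2, 4, 5

2, 4, 5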